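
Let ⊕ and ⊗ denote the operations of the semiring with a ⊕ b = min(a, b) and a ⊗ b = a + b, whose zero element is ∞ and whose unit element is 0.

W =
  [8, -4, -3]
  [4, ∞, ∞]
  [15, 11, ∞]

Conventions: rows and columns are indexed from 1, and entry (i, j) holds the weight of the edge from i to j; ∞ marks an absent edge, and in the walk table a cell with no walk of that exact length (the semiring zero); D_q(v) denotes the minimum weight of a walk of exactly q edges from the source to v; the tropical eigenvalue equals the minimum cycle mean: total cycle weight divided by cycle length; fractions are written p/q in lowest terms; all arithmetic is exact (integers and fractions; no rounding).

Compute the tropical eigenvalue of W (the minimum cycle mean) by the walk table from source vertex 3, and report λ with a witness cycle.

q=0: [∞, ∞, 0]
q=1: [15, 11, ∞]
q=2: [15, 11, 12]
q=3: [15, 11, 12]
Optimal cycle mean attained by: cycle 1->2->1, total (-4) + 4, length 2.
Answer: λ = 0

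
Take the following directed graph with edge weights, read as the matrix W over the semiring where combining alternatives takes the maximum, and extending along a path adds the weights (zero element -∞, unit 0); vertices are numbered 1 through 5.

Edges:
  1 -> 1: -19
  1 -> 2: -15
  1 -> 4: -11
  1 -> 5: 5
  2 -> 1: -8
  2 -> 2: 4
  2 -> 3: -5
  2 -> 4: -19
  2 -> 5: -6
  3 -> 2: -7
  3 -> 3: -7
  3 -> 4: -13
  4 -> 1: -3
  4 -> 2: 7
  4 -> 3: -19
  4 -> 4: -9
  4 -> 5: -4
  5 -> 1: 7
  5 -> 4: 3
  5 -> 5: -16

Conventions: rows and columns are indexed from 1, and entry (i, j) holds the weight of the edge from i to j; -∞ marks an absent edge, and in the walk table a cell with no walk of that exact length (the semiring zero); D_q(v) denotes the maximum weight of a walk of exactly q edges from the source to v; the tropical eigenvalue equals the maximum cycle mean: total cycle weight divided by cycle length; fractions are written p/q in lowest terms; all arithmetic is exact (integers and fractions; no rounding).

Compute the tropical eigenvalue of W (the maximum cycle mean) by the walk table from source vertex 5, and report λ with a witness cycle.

q=0: [-∞, -∞, -∞, -∞, 0]
q=1: [7, -∞, -∞, 3, -16]
q=2: [0, 10, -16, -4, 12]
q=3: [19, 14, 5, 15, 5]
q=4: [12, 22, 9, 8, 24]
q=5: [31, 26, 17, 27, 17]
Optimal cycle mean attained by: cycle 1->5->1, total 5 + 7, length 2.
Answer: λ = 6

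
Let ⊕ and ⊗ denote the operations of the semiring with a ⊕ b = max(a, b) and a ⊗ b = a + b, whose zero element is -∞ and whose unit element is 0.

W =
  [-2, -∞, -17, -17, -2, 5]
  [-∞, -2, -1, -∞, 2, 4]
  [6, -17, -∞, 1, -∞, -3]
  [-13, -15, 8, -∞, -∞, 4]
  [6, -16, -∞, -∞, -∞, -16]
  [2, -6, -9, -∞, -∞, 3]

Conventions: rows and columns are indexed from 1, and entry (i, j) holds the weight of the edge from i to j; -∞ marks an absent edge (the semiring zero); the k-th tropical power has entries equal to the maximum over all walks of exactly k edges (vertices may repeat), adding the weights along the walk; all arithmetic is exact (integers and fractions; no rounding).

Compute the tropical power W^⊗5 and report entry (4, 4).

W^⊗2:
  [7, -1, -4, -16, -4, 8]
  [8, -2, -3, 0, 0, 7]
  [4, -9, 9, -11, 4, 11]
  [14, -2, -5, 9, -13, 7]
  [4, -18, -11, -11, 4, 11]
  [5, -3, -6, -8, 0, 7]
W^⊗3:
  [10, 2, -1, -3, 5, 12]
  [9, 1, 8, -2, 6, 13]
  [15, 5, 2, 10, 2, 14]
  [12, 1, 17, -3, 12, 19]
  [13, 5, 2, -10, 2, 14]
  [9, 1, 0, -5, 3, 10]
W^⊗4:
  [14, 6, 5, 0, 8, 15]
  [15, 7, 6, 9, 7, 16]
  [16, 8, 18, 3, 13, 20]
  [23, 13, 10, 18, 10, 22]
  [16, 8, 5, 3, 11, 18]
  [12, 4, 3, 1, 7, 14]
W^⊗5:
  [17, 9, 8, 6, 12, 19]
  [18, 10, 17, 7, 13, 20]
  [24, 14, 11, 19, 14, 23]
  [24, 16, 26, 11, 21, 28]
  [20, 12, 11, 6, 14, 21]
  [16, 8, 9, 4, 10, 17]
Key observation: the optimum is the walk 4->3->1->6->3->4, with weight 8 + 6 + 5 + (-9) + 1 = 11.
Optimal value attained by: walk 4->3->1->6->3->4.
Answer: (W^⊗5)[4][4] = 11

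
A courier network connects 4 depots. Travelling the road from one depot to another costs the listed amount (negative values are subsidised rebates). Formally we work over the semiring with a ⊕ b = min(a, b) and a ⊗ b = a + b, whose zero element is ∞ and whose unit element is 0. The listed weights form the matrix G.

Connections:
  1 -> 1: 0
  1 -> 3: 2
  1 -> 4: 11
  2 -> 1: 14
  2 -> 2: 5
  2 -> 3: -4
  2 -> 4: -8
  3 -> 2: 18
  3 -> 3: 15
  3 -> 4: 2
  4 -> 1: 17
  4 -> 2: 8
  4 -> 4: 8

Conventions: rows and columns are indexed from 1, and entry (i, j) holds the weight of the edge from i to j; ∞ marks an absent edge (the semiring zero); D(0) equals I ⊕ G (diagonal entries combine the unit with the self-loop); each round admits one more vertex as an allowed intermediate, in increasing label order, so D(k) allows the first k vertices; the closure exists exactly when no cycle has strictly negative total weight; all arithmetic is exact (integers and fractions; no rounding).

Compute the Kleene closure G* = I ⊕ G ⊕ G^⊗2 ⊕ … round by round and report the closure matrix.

D(0):
  [0, ∞, 2, 11]
  [14, 0, -4, -8]
  [∞, 18, 0, 2]
  [17, 8, ∞, 0]
D(1):
  [0, ∞, 2, 11]
  [14, 0, -4, -8]
  [∞, 18, 0, 2]
  [17, 8, 19, 0]
D(2):
  [0, ∞, 2, 11]
  [14, 0, -4, -8]
  [32, 18, 0, 2]
  [17, 8, 4, 0]
D(3):
  [0, 20, 2, 4]
  [14, 0, -4, -8]
  [32, 18, 0, 2]
  [17, 8, 4, 0]
D(4):
  [0, 12, 2, 4]
  [9, 0, -4, -8]
  [19, 10, 0, 2]
  [17, 8, 4, 0]
Answer: G* = [[0, 12, 2, 4], [9, 0, -4, -8], [19, 10, 0, 2], [17, 8, 4, 0]]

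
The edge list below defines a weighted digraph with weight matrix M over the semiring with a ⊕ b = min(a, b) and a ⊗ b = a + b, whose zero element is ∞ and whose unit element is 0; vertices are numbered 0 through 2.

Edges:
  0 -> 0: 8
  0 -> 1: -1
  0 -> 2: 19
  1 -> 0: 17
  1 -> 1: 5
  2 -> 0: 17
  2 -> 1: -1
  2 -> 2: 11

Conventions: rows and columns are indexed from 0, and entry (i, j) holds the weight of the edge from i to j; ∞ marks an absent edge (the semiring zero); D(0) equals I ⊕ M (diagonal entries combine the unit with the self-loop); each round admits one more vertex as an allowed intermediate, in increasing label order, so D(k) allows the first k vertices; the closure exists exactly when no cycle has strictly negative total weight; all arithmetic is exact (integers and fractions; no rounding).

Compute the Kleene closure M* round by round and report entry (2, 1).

D(0):
  [0, -1, 19]
  [17, 0, ∞]
  [17, -1, 0]
D(1):
  [0, -1, 19]
  [17, 0, 36]
  [17, -1, 0]
D(2):
  [0, -1, 19]
  [17, 0, 36]
  [16, -1, 0]
D(3):
  [0, -1, 19]
  [17, 0, 36]
  [16, -1, 0]
Answer: M*[2][1] = -1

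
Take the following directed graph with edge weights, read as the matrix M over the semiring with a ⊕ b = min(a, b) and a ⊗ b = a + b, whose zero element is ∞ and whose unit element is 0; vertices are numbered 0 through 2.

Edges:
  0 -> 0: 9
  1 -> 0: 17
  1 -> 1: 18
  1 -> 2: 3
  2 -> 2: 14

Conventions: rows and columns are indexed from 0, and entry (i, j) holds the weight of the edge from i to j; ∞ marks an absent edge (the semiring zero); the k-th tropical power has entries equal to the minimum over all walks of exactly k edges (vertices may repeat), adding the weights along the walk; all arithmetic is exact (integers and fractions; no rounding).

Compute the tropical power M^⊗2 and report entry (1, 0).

M^⊗2:
  [18, ∞, ∞]
  [26, 36, 17]
  [∞, ∞, 28]
Key observation: the optimum is the walk 1->0->0, with weight 17 + 9 = 26.
Optimal value attained by: walk 1->0->0.
Answer: (M^⊗2)[1][0] = 26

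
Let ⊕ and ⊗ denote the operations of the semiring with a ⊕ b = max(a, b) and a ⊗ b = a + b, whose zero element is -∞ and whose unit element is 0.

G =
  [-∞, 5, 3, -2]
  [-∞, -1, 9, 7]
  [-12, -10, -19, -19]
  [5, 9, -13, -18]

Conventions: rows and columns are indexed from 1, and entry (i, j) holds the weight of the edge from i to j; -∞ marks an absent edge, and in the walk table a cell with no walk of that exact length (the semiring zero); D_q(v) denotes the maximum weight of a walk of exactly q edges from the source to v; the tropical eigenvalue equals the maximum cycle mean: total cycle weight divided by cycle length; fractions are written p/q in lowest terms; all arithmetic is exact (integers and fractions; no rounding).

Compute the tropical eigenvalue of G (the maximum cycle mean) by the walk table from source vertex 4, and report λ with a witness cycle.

q=0: [-∞, -∞, -∞, 0]
q=1: [5, 9, -13, -18]
q=2: [-13, 10, 18, 16]
q=3: [21, 25, 19, 17]
q=4: [22, 26, 34, 32]
Optimal cycle mean attained by: cycle 2->4->2, total 7 + 9, length 2.
Answer: λ = 8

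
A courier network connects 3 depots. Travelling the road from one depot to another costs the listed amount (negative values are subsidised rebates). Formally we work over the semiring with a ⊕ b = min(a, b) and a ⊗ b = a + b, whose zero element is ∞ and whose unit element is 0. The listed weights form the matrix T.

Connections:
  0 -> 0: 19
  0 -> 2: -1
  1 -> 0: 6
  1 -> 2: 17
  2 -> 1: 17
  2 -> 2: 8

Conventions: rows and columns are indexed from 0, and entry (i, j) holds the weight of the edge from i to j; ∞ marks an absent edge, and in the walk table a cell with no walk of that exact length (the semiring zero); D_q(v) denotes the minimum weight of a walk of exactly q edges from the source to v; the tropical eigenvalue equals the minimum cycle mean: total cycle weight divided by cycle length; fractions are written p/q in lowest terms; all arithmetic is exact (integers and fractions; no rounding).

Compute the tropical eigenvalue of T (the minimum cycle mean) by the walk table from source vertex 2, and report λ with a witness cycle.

q=0: [∞, ∞, 0]
q=1: [∞, 17, 8]
q=2: [23, 25, 16]
q=3: [31, 33, 22]
Optimal cycle mean attained by: cycle 0->2->1->0, total (-1) + 17 + 6, length 3.
Answer: λ = 22/3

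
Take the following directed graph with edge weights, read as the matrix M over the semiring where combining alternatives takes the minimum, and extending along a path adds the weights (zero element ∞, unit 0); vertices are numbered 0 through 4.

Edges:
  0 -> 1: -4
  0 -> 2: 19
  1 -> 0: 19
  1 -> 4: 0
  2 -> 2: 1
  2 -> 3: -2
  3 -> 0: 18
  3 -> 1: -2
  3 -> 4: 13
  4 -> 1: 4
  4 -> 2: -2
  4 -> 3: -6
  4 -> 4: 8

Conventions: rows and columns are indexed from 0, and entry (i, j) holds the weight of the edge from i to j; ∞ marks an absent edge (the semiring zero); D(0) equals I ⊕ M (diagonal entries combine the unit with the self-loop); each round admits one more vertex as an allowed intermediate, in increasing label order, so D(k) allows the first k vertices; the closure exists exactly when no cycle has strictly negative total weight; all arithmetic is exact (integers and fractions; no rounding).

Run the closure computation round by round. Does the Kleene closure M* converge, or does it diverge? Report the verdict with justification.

D(0):
  [0, -4, 19, ∞, ∞]
  [19, 0, ∞, ∞, 0]
  [∞, ∞, 0, -2, ∞]
  [18, -2, ∞, 0, 13]
  [∞, 4, -2, -6, 0]
D(1):
  [0, -4, 19, ∞, ∞]
  [19, 0, 38, ∞, 0]
  [∞, ∞, 0, -2, ∞]
  [18, -2, 37, 0, 13]
  [∞, 4, -2, -6, 0]
D(2):
  [0, -4, 19, ∞, -4]
  [19, 0, 38, ∞, 0]
  [∞, ∞, 0, -2, ∞]
  [17, -2, 36, 0, -2]
  [23, 4, -2, -6, 0]
D(3):
  [0, -4, 19, 17, -4]
  [19, 0, 38, 36, 0]
  [∞, ∞, 0, -2, ∞]
  [17, -2, 36, 0, -2]
  [23, 4, -2, -6, 0]
Detection: at round 4, diagonal entry (4, 4) turns strictly negative.
Key observation: the cycle 4->2->3->1->4 has total weight (-2) + (-2) + (-2) + 0, which is strictly negative.
Answer: DIVERGES — negative cycle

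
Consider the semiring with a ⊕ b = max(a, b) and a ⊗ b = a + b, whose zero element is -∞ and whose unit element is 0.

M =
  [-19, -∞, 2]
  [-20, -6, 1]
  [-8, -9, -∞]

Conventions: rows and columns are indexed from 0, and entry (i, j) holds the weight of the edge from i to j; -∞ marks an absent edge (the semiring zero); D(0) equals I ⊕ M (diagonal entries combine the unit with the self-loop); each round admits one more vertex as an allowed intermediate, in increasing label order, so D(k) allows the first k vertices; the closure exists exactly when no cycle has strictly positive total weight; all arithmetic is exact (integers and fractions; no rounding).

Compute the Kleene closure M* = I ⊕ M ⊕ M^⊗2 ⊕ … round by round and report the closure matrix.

D(0):
  [0, -∞, 2]
  [-20, 0, 1]
  [-8, -9, 0]
D(1):
  [0, -∞, 2]
  [-20, 0, 1]
  [-8, -9, 0]
D(2):
  [0, -∞, 2]
  [-20, 0, 1]
  [-8, -9, 0]
D(3):
  [0, -7, 2]
  [-7, 0, 1]
  [-8, -9, 0]
Answer: M* = [[0, -7, 2], [-7, 0, 1], [-8, -9, 0]]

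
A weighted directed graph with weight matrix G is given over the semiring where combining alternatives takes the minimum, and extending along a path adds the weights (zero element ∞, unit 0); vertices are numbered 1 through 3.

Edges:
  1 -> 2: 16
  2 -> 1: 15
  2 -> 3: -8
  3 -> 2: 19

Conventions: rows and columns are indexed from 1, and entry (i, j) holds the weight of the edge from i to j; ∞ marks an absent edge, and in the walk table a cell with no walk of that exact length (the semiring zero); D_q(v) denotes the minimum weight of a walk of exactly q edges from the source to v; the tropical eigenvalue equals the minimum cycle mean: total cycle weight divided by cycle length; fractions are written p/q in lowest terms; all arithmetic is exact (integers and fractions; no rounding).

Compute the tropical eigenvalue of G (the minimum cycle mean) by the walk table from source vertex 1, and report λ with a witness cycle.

q=0: [0, ∞, ∞]
q=1: [∞, 16, ∞]
q=2: [31, ∞, 8]
q=3: [∞, 27, ∞]
Optimal cycle mean attained by: cycle 2->3->2, total (-8) + 19, length 2.
Answer: λ = 11/2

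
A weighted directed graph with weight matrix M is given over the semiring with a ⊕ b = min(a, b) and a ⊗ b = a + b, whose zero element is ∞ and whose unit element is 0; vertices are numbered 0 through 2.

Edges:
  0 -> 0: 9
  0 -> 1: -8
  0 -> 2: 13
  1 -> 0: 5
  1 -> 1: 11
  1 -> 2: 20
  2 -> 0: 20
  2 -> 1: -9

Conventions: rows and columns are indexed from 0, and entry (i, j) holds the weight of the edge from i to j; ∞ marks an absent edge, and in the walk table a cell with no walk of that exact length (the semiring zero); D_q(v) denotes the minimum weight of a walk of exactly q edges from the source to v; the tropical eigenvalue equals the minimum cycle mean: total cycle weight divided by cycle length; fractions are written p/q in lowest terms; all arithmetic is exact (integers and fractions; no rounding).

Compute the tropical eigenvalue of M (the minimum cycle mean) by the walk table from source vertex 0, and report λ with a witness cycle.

q=0: [0, ∞, ∞]
q=1: [9, -8, 13]
q=2: [-3, 1, 12]
q=3: [6, -11, 10]
Optimal cycle mean attained by: cycle 0->1->0, total (-8) + 5, length 2.
Answer: λ = -3/2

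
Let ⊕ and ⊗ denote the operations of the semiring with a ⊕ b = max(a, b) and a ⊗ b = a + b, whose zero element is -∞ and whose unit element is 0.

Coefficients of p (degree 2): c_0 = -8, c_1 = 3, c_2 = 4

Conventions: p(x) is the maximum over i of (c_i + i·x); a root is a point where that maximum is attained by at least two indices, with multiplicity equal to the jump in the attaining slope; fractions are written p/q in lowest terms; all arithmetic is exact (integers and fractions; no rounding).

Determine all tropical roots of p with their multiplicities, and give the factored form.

hull edge (i=0, c=-8) to (i=1, c=3): slope 11, span 1
hull edge (i=1, c=3) to (i=2, c=4): slope 1, span 1
Factored form: p(x) = 4 ⊗ (x ⊕ (-11)) ⊗ (x ⊕ (-1))
Answer: roots = -11 (mult 1), -1 (mult 1)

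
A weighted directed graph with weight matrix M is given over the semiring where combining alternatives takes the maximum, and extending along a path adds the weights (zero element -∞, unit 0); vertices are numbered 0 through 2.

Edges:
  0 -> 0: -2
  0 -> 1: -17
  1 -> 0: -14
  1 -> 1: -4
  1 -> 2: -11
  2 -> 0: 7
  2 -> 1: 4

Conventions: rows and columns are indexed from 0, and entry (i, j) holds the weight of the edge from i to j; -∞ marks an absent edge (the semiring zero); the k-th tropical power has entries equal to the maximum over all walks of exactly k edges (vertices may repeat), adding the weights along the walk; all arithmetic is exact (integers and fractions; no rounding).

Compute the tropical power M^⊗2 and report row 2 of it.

M^⊗2:
  [-4, -19, -28]
  [-4, -7, -15]
  [5, 0, -7]
Answer: row 2 of M^⊗2 = [5, 0, -7]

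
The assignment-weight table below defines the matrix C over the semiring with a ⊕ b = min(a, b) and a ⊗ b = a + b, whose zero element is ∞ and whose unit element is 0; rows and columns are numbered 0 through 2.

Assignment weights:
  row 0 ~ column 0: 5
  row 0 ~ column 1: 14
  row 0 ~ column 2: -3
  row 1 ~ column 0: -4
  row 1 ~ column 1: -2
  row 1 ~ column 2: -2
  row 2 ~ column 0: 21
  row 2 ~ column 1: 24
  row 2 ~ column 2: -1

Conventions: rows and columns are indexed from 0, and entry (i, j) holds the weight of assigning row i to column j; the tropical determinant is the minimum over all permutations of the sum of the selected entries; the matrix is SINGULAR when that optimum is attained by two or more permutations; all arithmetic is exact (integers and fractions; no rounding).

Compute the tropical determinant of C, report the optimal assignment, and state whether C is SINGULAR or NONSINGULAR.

σ = (0, 1, 2): 5 + (-2) + (-1) = 2
σ = (0, 2, 1): 5 + (-2) + 24 = 27
σ = (1, 0, 2): 14 + (-4) + (-1) = 9
σ = (1, 2, 0): 14 + (-2) + 21 = 33
σ = (2, 0, 1): (-3) + (-4) + 24 = 17
σ = (2, 1, 0): (-3) + (-2) + 21 = 16
Optimal value attained by: σ = (0, 1, 2).
Answer: det⊕(C) = 2; verdict: NONSINGULAR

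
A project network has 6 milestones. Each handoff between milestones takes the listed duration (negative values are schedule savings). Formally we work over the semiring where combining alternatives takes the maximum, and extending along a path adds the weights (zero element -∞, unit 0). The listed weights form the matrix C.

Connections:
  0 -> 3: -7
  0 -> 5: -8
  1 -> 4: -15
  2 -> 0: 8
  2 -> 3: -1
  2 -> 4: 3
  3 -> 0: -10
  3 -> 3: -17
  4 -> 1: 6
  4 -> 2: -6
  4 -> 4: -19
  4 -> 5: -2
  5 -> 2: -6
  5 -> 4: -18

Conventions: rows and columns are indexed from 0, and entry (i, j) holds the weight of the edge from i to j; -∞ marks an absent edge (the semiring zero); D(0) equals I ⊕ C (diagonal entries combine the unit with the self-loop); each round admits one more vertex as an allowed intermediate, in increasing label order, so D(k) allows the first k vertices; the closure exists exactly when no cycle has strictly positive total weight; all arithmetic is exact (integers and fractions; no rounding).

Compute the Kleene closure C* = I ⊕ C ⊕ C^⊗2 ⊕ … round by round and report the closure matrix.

D(0):
  [0, -∞, -∞, -7, -∞, -8]
  [-∞, 0, -∞, -∞, -15, -∞]
  [8, -∞, 0, -1, 3, -∞]
  [-10, -∞, -∞, 0, -∞, -∞]
  [-∞, 6, -6, -∞, 0, -2]
  [-∞, -∞, -6, -∞, -18, 0]
D(1):
  [0, -∞, -∞, -7, -∞, -8]
  [-∞, 0, -∞, -∞, -15, -∞]
  [8, -∞, 0, 1, 3, 0]
  [-10, -∞, -∞, 0, -∞, -18]
  [-∞, 6, -6, -∞, 0, -2]
  [-∞, -∞, -6, -∞, -18, 0]
D(2):
  [0, -∞, -∞, -7, -∞, -8]
  [-∞, 0, -∞, -∞, -15, -∞]
  [8, -∞, 0, 1, 3, 0]
  [-10, -∞, -∞, 0, -∞, -18]
  [-∞, 6, -6, -∞, 0, -2]
  [-∞, -∞, -6, -∞, -18, 0]
D(3):
  [0, -∞, -∞, -7, -∞, -8]
  [-∞, 0, -∞, -∞, -15, -∞]
  [8, -∞, 0, 1, 3, 0]
  [-10, -∞, -∞, 0, -∞, -18]
  [2, 6, -6, -5, 0, -2]
  [2, -∞, -6, -5, -3, 0]
D(4):
  [0, -∞, -∞, -7, -∞, -8]
  [-∞, 0, -∞, -∞, -15, -∞]
  [8, -∞, 0, 1, 3, 0]
  [-10, -∞, -∞, 0, -∞, -18]
  [2, 6, -6, -5, 0, -2]
  [2, -∞, -6, -5, -3, 0]
D(5):
  [0, -∞, -∞, -7, -∞, -8]
  [-13, 0, -21, -20, -15, -17]
  [8, 9, 0, 1, 3, 1]
  [-10, -∞, -∞, 0, -∞, -18]
  [2, 6, -6, -5, 0, -2]
  [2, 3, -6, -5, -3, 0]
D(6):
  [0, -5, -14, -7, -11, -8]
  [-13, 0, -21, -20, -15, -17]
  [8, 9, 0, 1, 3, 1]
  [-10, -15, -24, 0, -21, -18]
  [2, 6, -6, -5, 0, -2]
  [2, 3, -6, -5, -3, 0]
Answer: C* = [[0, -5, -14, -7, -11, -8], [-13, 0, -21, -20, -15, -17], [8, 9, 0, 1, 3, 1], [-10, -15, -24, 0, -21, -18], [2, 6, -6, -5, 0, -2], [2, 3, -6, -5, -3, 0]]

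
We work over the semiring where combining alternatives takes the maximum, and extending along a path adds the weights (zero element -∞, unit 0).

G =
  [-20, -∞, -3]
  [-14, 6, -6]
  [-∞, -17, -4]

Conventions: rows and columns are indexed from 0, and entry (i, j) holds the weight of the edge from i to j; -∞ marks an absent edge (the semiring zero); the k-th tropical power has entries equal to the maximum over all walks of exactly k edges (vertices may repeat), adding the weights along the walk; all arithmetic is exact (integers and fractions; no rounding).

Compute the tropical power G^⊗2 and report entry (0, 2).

G^⊗2:
  [-40, -20, -7]
  [-8, 12, 0]
  [-31, -11, -8]
Key observation: the optimum is the walk 0->2->2, with weight (-3) + (-4) = -7.
Optimal value attained by: walk 0->2->2.
Answer: (G^⊗2)[0][2] = -7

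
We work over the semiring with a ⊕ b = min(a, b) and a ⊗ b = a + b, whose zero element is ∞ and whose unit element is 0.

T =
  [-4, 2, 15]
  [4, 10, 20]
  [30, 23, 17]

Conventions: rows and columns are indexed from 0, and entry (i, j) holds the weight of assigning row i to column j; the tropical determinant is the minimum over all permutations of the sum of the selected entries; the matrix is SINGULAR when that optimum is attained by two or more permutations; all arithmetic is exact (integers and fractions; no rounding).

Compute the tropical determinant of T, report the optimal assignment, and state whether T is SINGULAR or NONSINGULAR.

σ = (0, 1, 2): (-4) + 10 + 17 = 23
σ = (0, 2, 1): (-4) + 20 + 23 = 39
σ = (1, 0, 2): 2 + 4 + 17 = 23
σ = (1, 2, 0): 2 + 20 + 30 = 52
σ = (2, 0, 1): 15 + 4 + 23 = 42
σ = (2, 1, 0): 15 + 10 + 30 = 55
Optimal value attained by: σ = (0, 1, 2).
Answer: det⊕(T) = 23; verdict: SINGULAR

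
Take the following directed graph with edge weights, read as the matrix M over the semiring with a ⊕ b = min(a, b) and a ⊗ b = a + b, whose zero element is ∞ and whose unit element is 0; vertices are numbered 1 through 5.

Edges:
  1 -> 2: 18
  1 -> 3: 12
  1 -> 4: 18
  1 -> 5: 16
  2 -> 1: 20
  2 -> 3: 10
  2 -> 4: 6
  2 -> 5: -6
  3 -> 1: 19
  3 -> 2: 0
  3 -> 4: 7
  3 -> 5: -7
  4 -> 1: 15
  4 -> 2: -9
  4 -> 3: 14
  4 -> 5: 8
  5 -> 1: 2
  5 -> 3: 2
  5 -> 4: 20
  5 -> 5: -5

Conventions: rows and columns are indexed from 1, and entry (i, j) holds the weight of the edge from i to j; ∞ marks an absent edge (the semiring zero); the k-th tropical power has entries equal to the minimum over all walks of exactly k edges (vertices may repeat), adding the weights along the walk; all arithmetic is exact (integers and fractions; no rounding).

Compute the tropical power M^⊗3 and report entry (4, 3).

M^⊗2:
  [18, 9, 18, 19, 5]
  [-4, -3, -4, 14, -11]
  [-5, -2, -5, 6, -12]
  [10, 14, 1, -3, -15]
  [-3, 2, -3, 9, -10]
M^⊗3:
  [7, 10, 7, 15, 0]
  [-9, -4, -9, 3, -16]
  [-10, -5, -10, 2, -17]
  [-13, -12, -13, 5, -20]
  [-8, -3, -8, 4, -15]
Key observation: the optimum is the walk 4->2->5->3, with weight (-9) + (-6) + 2 = -13.
Optimal value attained by: walk 4->2->5->3.
Answer: (M^⊗3)[4][3] = -13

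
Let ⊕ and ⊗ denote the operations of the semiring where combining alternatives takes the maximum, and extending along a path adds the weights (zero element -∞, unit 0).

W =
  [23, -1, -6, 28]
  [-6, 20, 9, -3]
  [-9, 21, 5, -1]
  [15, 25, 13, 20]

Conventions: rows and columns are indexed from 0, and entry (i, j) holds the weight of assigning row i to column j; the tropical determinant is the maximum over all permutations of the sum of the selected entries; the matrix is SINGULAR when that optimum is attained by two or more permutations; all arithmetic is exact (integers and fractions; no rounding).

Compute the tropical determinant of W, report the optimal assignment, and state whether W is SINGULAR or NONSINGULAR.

σ = (0, 1, 2, 3): 23 + 20 + 5 + 20 = 68
σ = (0, 1, 3, 2): 23 + 20 + (-1) + 13 = 55
σ = (0, 2, 1, 3): 23 + 9 + 21 + 20 = 73
σ = (0, 2, 3, 1): 23 + 9 + (-1) + 25 = 56
σ = (0, 3, 1, 2): 23 + (-3) + 21 + 13 = 54
σ = (0, 3, 2, 1): 23 + (-3) + 5 + 25 = 50
σ = (1, 0, 2, 3): (-1) + (-6) + 5 + 20 = 18
σ = (1, 0, 3, 2): (-1) + (-6) + (-1) + 13 = 5
σ = (1, 2, 0, 3): (-1) + 9 + (-9) + 20 = 19
σ = (1, 2, 3, 0): (-1) + 9 + (-1) + 15 = 22
σ = (1, 3, 0, 2): (-1) + (-3) + (-9) + 13 = 0
σ = (1, 3, 2, 0): (-1) + (-3) + 5 + 15 = 16
σ = (2, 0, 1, 3): (-6) + (-6) + 21 + 20 = 29
σ = (2, 0, 3, 1): (-6) + (-6) + (-1) + 25 = 12
σ = (2, 1, 0, 3): (-6) + 20 + (-9) + 20 = 25
σ = (2, 1, 3, 0): (-6) + 20 + (-1) + 15 = 28
σ = (2, 3, 0, 1): (-6) + (-3) + (-9) + 25 = 7
σ = (2, 3, 1, 0): (-6) + (-3) + 21 + 15 = 27
σ = (3, 0, 1, 2): 28 + (-6) + 21 + 13 = 56
σ = (3, 0, 2, 1): 28 + (-6) + 5 + 25 = 52
σ = (3, 1, 0, 2): 28 + 20 + (-9) + 13 = 52
σ = (3, 1, 2, 0): 28 + 20 + 5 + 15 = 68
σ = (3, 2, 0, 1): 28 + 9 + (-9) + 25 = 53
σ = (3, 2, 1, 0): 28 + 9 + 21 + 15 = 73
Optimal value attained by: σ = (0, 2, 1, 3).
Answer: det⊕(W) = 73; verdict: SINGULAR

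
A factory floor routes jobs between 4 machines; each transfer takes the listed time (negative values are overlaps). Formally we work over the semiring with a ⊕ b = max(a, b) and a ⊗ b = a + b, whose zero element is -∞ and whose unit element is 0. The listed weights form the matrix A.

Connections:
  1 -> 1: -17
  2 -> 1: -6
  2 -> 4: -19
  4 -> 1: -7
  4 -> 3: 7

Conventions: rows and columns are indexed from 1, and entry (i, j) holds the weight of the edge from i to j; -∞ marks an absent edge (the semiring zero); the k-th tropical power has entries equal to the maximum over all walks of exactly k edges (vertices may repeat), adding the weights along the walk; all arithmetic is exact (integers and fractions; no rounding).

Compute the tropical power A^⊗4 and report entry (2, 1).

A^⊗2:
  [-34, -∞, -∞, -∞]
  [-23, -∞, -12, -∞]
  [-∞, -∞, -∞, -∞]
  [-24, -∞, -∞, -∞]
A^⊗3:
  [-51, -∞, -∞, -∞]
  [-40, -∞, -∞, -∞]
  [-∞, -∞, -∞, -∞]
  [-41, -∞, -∞, -∞]
A^⊗4:
  [-68, -∞, -∞, -∞]
  [-57, -∞, -∞, -∞]
  [-∞, -∞, -∞, -∞]
  [-58, -∞, -∞, -∞]
Key observation: the optimum is the walk 2->1->1->1->1, with weight (-6) + (-17) + (-17) + (-17) = -57.
Optimal value attained by: walk 2->1->1->1->1.
Answer: (A^⊗4)[2][1] = -57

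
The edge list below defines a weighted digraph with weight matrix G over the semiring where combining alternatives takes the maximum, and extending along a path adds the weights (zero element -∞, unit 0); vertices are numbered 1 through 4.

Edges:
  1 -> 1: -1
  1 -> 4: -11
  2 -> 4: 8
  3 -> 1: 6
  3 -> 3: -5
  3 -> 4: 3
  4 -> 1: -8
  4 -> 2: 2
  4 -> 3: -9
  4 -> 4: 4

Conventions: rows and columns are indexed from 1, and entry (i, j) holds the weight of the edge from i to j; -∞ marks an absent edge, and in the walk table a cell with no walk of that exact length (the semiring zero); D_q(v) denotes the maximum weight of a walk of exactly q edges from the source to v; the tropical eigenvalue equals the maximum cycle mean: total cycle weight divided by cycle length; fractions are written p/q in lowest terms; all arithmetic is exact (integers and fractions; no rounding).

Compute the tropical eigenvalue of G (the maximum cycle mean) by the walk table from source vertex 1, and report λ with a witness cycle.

q=0: [0, -∞, -∞, -∞]
q=1: [-1, -∞, -∞, -11]
q=2: [-2, -9, -20, -7]
q=3: [-3, -5, -16, -1]
q=4: [-4, 1, -10, 3]
Optimal cycle mean attained by: cycle 2->4->2, total 8 + 2, length 2.
Answer: λ = 5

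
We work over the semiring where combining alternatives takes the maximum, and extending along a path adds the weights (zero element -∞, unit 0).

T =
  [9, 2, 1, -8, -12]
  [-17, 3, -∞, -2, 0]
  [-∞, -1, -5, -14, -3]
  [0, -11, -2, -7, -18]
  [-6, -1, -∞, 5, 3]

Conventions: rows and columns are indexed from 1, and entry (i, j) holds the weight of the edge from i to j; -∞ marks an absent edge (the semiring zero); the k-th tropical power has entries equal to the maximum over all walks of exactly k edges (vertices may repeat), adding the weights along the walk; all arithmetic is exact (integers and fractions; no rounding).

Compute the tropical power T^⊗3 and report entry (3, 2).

T^⊗2:
  [18, 11, 10, 1, 2]
  [-2, 6, -4, 5, 3]
  [-9, 2, -10, 2, 0]
  [9, 2, 1, -8, -5]
  [5, 2, 3, 8, 6]
T^⊗3:
  [27, 20, 19, 10, 11]
  [7, 9, 3, 8, 6]
  [2, 5, 0, 5, 3]
  [18, 11, 10, 1, 2]
  [14, 7, 6, 11, 9]
Key observation: the optimum is the walk 3->2->2->2, with weight (-1) + 3 + 3 = 5.
Optimal value attained by: walk 3->2->2->2.
Answer: (T^⊗3)[3][2] = 5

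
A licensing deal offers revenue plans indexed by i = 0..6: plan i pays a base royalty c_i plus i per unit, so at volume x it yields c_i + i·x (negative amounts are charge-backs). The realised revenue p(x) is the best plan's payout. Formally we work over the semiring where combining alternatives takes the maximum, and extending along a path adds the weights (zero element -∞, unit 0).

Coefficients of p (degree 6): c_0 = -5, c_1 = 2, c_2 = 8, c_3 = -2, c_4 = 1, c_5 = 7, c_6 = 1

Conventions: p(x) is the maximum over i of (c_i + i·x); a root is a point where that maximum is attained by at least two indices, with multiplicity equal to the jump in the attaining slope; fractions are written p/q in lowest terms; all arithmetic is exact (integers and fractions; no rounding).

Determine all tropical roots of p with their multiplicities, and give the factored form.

hull edge (i=0, c=-5) to (i=1, c=2): slope 7, span 1
hull edge (i=1, c=2) to (i=2, c=8): slope 6, span 1
hull edge (i=2, c=8) to (i=5, c=7): slope -1/3, span 3
hull edge (i=5, c=7) to (i=6, c=1): slope -6, span 1
Factored form: p(x) = 1 ⊗ (x ⊕ (-7)) ⊗ (x ⊕ (-6)) ⊗ (x ⊕ 1/3) ⊗ (x ⊕ 1/3) ⊗ (x ⊕ 1/3) ⊗ (x ⊕ 6)
Answer: roots = -7 (mult 1), -6 (mult 1), 1/3 (mult 3), 6 (mult 1)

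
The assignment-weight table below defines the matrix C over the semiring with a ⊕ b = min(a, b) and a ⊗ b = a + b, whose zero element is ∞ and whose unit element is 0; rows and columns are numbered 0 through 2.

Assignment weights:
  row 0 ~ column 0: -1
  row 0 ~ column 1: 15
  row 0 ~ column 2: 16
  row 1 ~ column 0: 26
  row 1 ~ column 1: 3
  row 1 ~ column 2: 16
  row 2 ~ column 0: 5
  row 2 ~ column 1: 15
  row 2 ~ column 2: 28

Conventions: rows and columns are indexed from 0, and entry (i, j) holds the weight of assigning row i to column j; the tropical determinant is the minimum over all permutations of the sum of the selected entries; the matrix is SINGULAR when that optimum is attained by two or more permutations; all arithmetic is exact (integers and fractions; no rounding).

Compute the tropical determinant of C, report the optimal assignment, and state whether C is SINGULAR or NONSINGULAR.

σ = (0, 1, 2): (-1) + 3 + 28 = 30
σ = (0, 2, 1): (-1) + 16 + 15 = 30
σ = (1, 0, 2): 15 + 26 + 28 = 69
σ = (1, 2, 0): 15 + 16 + 5 = 36
σ = (2, 0, 1): 16 + 26 + 15 = 57
σ = (2, 1, 0): 16 + 3 + 5 = 24
Optimal value attained by: σ = (2, 1, 0).
Answer: det⊕(C) = 24; verdict: NONSINGULAR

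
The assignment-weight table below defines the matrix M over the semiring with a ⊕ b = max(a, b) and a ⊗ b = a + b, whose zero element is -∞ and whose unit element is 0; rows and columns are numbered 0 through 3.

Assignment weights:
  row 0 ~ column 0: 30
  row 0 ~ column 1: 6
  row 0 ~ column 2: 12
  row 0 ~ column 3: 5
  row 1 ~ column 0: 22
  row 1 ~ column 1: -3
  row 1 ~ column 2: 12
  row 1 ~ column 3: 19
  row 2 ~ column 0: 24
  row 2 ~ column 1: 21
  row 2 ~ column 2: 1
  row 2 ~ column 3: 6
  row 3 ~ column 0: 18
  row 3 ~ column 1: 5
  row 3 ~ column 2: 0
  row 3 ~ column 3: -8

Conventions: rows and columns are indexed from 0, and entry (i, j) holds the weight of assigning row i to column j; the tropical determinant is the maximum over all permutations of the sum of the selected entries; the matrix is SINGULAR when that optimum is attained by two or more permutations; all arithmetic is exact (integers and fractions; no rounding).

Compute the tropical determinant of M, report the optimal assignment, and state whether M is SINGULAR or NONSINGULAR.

σ = (0, 1, 2, 3): 30 + (-3) + 1 + (-8) = 20
σ = (0, 1, 3, 2): 30 + (-3) + 6 + 0 = 33
σ = (0, 2, 1, 3): 30 + 12 + 21 + (-8) = 55
σ = (0, 2, 3, 1): 30 + 12 + 6 + 5 = 53
σ = (0, 3, 1, 2): 30 + 19 + 21 + 0 = 70
σ = (0, 3, 2, 1): 30 + 19 + 1 + 5 = 55
σ = (1, 0, 2, 3): 6 + 22 + 1 + (-8) = 21
σ = (1, 0, 3, 2): 6 + 22 + 6 + 0 = 34
σ = (1, 2, 0, 3): 6 + 12 + 24 + (-8) = 34
σ = (1, 2, 3, 0): 6 + 12 + 6 + 18 = 42
σ = (1, 3, 0, 2): 6 + 19 + 24 + 0 = 49
σ = (1, 3, 2, 0): 6 + 19 + 1 + 18 = 44
σ = (2, 0, 1, 3): 12 + 22 + 21 + (-8) = 47
σ = (2, 0, 3, 1): 12 + 22 + 6 + 5 = 45
σ = (2, 1, 0, 3): 12 + (-3) + 24 + (-8) = 25
σ = (2, 1, 3, 0): 12 + (-3) + 6 + 18 = 33
σ = (2, 3, 0, 1): 12 + 19 + 24 + 5 = 60
σ = (2, 3, 1, 0): 12 + 19 + 21 + 18 = 70
σ = (3, 0, 1, 2): 5 + 22 + 21 + 0 = 48
σ = (3, 0, 2, 1): 5 + 22 + 1 + 5 = 33
σ = (3, 1, 0, 2): 5 + (-3) + 24 + 0 = 26
σ = (3, 1, 2, 0): 5 + (-3) + 1 + 18 = 21
σ = (3, 2, 0, 1): 5 + 12 + 24 + 5 = 46
σ = (3, 2, 1, 0): 5 + 12 + 21 + 18 = 56
Optimal value attained by: σ = (0, 3, 1, 2).
Answer: det⊕(M) = 70; verdict: SINGULAR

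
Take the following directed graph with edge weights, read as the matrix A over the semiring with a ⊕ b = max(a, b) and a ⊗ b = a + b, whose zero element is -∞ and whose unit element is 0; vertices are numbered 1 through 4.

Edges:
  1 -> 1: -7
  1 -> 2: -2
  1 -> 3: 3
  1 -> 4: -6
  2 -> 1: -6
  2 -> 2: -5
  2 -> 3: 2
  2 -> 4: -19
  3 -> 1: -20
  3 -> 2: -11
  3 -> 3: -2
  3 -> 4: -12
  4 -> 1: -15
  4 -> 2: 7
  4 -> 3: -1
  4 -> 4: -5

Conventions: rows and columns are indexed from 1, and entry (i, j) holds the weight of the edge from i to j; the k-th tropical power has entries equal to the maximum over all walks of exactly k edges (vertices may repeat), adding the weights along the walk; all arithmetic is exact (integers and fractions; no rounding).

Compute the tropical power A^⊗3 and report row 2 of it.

A^⊗2:
  [-8, 1, 1, -9]
  [-11, -8, 0, -10]
  [-17, -5, -4, -14]
  [1, 2, 9, -10]
A^⊗3:
  [-5, -2, 3, -11]
  [-14, -3, -2, -12]
  [-11, -7, -3, -16]
  [-4, -1, 7, -3]
Answer: row 2 of A^⊗3 = [-14, -3, -2, -12]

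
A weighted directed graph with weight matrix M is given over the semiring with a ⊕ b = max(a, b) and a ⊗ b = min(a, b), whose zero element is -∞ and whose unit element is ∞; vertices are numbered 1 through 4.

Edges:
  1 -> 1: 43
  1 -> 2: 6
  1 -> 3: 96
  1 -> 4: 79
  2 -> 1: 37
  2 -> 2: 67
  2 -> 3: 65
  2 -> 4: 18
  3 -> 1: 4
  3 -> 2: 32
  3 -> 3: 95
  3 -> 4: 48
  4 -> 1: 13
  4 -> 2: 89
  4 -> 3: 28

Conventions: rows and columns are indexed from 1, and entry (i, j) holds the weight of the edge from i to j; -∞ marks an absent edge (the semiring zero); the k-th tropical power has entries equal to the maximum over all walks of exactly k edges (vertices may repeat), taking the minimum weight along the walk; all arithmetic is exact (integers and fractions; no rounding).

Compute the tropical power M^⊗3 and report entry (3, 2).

M^⊗2:
  [43, 79, 95, 48]
  [37, 67, 65, 48]
  [32, 48, 95, 48]
  [37, 67, 65, 28]
M^⊗3:
  [43, 67, 95, 48]
  [37, 67, 65, 48]
  [37, 48, 95, 48]
  [37, 67, 65, 48]
Key observation: the optimum is the walk 3->3->4->2, with weight 95 min 48 min 89 = 48.
Optimal value attained by: walk 3->3->4->2.
Answer: (M^⊗3)[3][2] = 48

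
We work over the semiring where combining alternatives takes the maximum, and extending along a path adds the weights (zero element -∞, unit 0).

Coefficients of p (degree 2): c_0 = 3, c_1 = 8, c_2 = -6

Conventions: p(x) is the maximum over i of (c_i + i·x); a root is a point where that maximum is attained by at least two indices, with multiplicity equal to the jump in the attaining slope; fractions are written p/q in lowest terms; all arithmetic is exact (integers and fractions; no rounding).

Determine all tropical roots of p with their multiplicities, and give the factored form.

hull edge (i=0, c=3) to (i=1, c=8): slope 5, span 1
hull edge (i=1, c=8) to (i=2, c=-6): slope -14, span 1
Factored form: p(x) = -6 ⊗ (x ⊕ (-5)) ⊗ (x ⊕ 14)
Answer: roots = -5 (mult 1), 14 (mult 1)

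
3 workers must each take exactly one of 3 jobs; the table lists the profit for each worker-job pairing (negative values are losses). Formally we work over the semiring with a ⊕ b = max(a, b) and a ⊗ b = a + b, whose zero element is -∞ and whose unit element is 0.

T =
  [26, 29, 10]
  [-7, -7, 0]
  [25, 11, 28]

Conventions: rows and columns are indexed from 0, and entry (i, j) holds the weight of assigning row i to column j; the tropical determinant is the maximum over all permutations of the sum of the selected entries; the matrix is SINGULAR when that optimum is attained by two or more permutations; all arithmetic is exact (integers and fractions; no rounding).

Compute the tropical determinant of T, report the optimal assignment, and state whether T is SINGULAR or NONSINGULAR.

σ = (0, 1, 2): 26 + (-7) + 28 = 47
σ = (0, 2, 1): 26 + 0 + 11 = 37
σ = (1, 0, 2): 29 + (-7) + 28 = 50
σ = (1, 2, 0): 29 + 0 + 25 = 54
σ = (2, 0, 1): 10 + (-7) + 11 = 14
σ = (2, 1, 0): 10 + (-7) + 25 = 28
Optimal value attained by: σ = (1, 2, 0).
Answer: det⊕(T) = 54; verdict: NONSINGULAR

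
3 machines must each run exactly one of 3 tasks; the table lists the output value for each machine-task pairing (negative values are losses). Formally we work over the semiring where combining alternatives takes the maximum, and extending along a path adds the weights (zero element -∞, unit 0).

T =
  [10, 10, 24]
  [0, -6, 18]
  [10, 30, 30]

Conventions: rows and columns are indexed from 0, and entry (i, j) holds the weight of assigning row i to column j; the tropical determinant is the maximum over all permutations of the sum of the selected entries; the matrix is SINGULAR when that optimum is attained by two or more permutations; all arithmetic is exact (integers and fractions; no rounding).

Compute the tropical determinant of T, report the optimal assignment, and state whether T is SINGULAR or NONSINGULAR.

σ = (0, 1, 2): 10 + (-6) + 30 = 34
σ = (0, 2, 1): 10 + 18 + 30 = 58
σ = (1, 0, 2): 10 + 0 + 30 = 40
σ = (1, 2, 0): 10 + 18 + 10 = 38
σ = (2, 0, 1): 24 + 0 + 30 = 54
σ = (2, 1, 0): 24 + (-6) + 10 = 28
Optimal value attained by: σ = (0, 2, 1).
Answer: det⊕(T) = 58; verdict: NONSINGULAR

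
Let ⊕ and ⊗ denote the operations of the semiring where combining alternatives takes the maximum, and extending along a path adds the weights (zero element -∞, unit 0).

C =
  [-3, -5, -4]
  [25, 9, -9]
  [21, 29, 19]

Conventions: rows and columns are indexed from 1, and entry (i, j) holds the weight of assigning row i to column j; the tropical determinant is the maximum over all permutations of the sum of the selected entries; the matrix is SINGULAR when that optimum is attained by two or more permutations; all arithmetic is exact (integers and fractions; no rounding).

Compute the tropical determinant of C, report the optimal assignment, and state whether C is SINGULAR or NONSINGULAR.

σ = (1, 2, 3): (-3) + 9 + 19 = 25
σ = (1, 3, 2): (-3) + (-9) + 29 = 17
σ = (2, 1, 3): (-5) + 25 + 19 = 39
σ = (2, 3, 1): (-5) + (-9) + 21 = 7
σ = (3, 1, 2): (-4) + 25 + 29 = 50
σ = (3, 2, 1): (-4) + 9 + 21 = 26
Optimal value attained by: σ = (3, 1, 2).
Answer: det⊕(C) = 50; verdict: NONSINGULAR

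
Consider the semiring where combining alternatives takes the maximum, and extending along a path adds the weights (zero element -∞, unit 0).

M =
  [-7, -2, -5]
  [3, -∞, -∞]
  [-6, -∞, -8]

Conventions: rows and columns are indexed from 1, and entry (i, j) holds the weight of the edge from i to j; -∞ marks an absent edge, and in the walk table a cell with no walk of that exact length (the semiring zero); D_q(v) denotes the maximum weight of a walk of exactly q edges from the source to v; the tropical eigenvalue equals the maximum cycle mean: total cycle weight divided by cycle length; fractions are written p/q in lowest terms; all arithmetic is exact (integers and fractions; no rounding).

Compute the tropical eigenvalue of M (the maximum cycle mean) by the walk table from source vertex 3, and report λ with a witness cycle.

q=0: [-∞, -∞, 0]
q=1: [-6, -∞, -8]
q=2: [-13, -8, -11]
q=3: [-5, -15, -18]
Optimal cycle mean attained by: cycle 1->2->1, total (-2) + 3, length 2.
Answer: λ = 1/2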